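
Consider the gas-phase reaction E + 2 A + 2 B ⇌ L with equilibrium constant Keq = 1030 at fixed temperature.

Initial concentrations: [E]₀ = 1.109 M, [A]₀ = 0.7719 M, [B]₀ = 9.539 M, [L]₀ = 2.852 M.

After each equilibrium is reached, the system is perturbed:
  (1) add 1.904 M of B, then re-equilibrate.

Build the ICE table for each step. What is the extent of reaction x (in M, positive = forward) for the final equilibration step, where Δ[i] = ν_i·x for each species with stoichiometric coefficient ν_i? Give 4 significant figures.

Q₀ = 0.04743 vs Keq = 1030 ⇒ Q<K, forward
Step 1:
                   E          A          B          L
  I            1.109     0.7719      9.539      2.852
  C          -0.3822    -0.7644    -0.7644     0.3822
  E           0.7268   0.007491      8.775      3.234
  solve Keq expr → x = 0.3822; check Q = 1030
Then add 1.904 M of B.
Step 2:
                   E          A          B          L
  I           0.7268   0.007491      10.68      3.234
  C       -6.6570e-04  -0.001331  -0.001331 6.6570e-04
  E           0.7261   0.006159      10.68      3.235
  solve Keq expr → x = 6.6570e-04; check Q = 1030

x = 6.6570e-04 M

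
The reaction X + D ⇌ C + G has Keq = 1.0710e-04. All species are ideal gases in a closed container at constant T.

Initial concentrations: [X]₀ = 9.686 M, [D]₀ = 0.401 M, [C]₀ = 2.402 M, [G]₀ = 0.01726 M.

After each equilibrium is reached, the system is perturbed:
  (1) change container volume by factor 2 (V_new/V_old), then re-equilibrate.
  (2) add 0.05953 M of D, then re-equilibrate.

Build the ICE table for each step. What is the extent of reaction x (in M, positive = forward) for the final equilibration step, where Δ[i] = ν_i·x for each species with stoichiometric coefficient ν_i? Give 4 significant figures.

Q₀ = 0.01067 vs Keq = 1.0710e-04 ⇒ Q>K, reverse
Step 1:
                    X           D           C           G
  init          9.686       0.401       2.402     0.01726
  Δ           0.01708     0.01708    -0.01708    -0.01708
  eq            9.703      0.4181       2.385  1.8217e-04
  solve Keq expr → x = -0.01708; check Q = 1.0710e-04
Then change container volume by factor 2 (V_new/V_old).
Step 2:
                    X           D           C           G
  init          4.852       0.209       1.192  9.1086e-05
  Δ                 0           0           0           0
  eq            4.852       0.209       1.192  9.1086e-05
  solve Keq expr → x = 0; check Q = 1.0710e-04
Then add 0.05953 M of D.
Step 3:
                    X           D           C           G
  init          4.852      0.2686       1.192  9.1086e-05
  Δ       -2.5925e-05 -2.5925e-05  2.5925e-05  2.5925e-05
  eq            4.852      0.2685       1.192  1.1701e-04
  solve Keq expr → x = 2.5925e-05; check Q = 1.0710e-04

x = 2.5925e-05 M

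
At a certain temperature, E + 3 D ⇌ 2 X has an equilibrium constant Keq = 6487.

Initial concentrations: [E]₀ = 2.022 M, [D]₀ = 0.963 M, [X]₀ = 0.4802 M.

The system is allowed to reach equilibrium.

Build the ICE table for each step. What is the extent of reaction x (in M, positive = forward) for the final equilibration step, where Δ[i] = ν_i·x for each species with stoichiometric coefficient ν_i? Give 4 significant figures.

Q₀ = 0.1277 vs Keq = 6487 ⇒ Q<K, forward
Step 1:
                   E          D          X
  Initial      2.022      0.963     0.4802
  Change     -0.3052    -0.9156     0.6104
  Equil        1.717    0.04744      1.091
  solve Keq expr → x = 0.3052; check Q = 6487

x = 0.3052 M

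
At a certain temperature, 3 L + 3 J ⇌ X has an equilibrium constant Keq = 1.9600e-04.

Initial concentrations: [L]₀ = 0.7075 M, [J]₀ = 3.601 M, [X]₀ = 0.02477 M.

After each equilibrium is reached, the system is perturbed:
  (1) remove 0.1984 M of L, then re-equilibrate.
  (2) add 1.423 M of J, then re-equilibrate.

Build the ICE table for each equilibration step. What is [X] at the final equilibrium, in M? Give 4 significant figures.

[X]_eq = 0.004749 M

Q₀ = 0.001498 vs Keq = 1.9600e-04 ⇒ Q>K, reverse
Step 1:
                    L           J           X
  init         0.7075       3.601     0.02477
  Δ           0.06119     0.06119     -0.0204
  eq           0.7687       3.662    0.004373
  solve Keq expr → x = -0.0204; check Q = 1.9600e-04
Then remove 0.1984 M of L.
Step 2:
                    L           J           X
  init         0.5703       3.662    0.004373
  Δ          0.007512    0.007512   -0.002504
  eq           0.5778        3.67    0.001868
  solve Keq expr → x = -0.002504; check Q = 1.9600e-04
Then add 1.423 M of J.
Step 3:
                    L           J           X
  init         0.5778       5.093    0.001868
  Δ         -0.008641   -0.008641     0.00288
  eq           0.5692       5.084    0.004749
  solve Keq expr → x = 0.00288; check Q = 1.9600e-04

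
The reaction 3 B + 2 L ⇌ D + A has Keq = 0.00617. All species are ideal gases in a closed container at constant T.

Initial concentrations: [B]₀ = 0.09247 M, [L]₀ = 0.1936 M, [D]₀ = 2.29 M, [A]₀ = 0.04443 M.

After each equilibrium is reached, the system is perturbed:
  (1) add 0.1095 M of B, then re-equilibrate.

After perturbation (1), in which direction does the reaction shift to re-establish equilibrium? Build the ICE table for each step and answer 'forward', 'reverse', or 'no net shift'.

Q₀ = 3433 vs Keq = 0.00617 ⇒ Q>K, reverse
Step 1:
                    B           L           D           A
  Initial     0.09247      0.1936        2.29     0.04443
  Change       0.1333     0.08885    -0.04443    -0.04443
  Equil        0.2258      0.2825       2.246  2.5221e-06
  solve Keq expr → x = -0.04443; check Q = 0.00617
Then add 0.1095 M of B.
Step 2:
                    B           L           D           A
  Initial      0.3353      0.2825       2.246  2.5221e-06
  Change  -1.7208e-05 -1.1472e-05  5.7358e-06  5.7358e-06
  Equil        0.3352      0.2824       2.246  8.2579e-06
  solve Keq expr → x = 5.7358e-06; check Q = 0.00617

Direction: forward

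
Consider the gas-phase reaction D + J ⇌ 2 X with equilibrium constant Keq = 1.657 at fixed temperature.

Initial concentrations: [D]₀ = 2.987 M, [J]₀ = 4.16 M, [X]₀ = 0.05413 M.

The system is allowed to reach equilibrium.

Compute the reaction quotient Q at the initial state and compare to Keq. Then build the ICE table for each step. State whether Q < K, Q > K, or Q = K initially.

Q₀ = 2.3580e-04 vs Keq = 1.657 ⇒ Q<K, forward
Step 1:
                  D         J         X
  I           2.987      4.16   0.05413
  C          -1.352    -1.352     2.704
  E           1.635     2.808     2.758
  solve Keq expr → x = 1.352; check Q = 1.657

Q₀ = 2.3580e-04; Q < K (proceeds forward)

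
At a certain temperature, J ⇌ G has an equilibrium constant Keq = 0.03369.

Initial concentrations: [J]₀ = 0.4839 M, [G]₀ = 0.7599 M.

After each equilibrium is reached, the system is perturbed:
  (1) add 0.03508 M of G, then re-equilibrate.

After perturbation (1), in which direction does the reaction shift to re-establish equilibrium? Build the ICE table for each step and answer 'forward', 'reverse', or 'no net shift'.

Direction: reverse

Q₀ = 1.57 vs Keq = 0.03369 ⇒ Q>K, reverse
Step 1:
                   J          G
  Initial     0.4839     0.7599
  Change      0.7194    -0.7194
  Equil        1.203    0.04054
  solve Keq expr → x = -0.7194; check Q = 0.03369
Then add 0.03508 M of G.
Step 2:
                   J          G
  Initial      1.203    0.07562
  Change     0.03394   -0.03394
  Equil        1.237    0.04168
  solve Keq expr → x = -0.03394; check Q = 0.03369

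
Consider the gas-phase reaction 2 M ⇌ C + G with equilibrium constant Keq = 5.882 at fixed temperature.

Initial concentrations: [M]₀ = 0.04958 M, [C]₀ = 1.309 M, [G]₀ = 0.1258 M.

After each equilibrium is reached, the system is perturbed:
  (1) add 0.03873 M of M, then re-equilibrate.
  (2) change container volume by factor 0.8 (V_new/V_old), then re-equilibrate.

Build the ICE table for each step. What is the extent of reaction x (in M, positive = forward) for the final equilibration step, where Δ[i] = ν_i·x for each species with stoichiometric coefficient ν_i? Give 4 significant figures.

x = 0 M

Q₀ = 66.99 vs Keq = 5.882 ⇒ Q>K, reverse
Step 1:
                  M         C         G
  I         0.04958     1.309    0.1258
  C         0.08454  -0.04227  -0.04227
  E          0.1341     1.267   0.08353
  solve Keq expr → x = -0.04227; check Q = 5.882
Then add 0.03873 M of M.
Step 2:
                  M         C         G
  I          0.1729     1.267   0.08353
  C        -0.02738   0.01369   0.01369
  E          0.1455      1.28   0.09722
  solve Keq expr → x = 0.01369; check Q = 5.882
Then change container volume by factor 0.8 (V_new/V_old).
Step 3:
                  M         C         G
  I          0.1818     1.601    0.1215
  C               0         0         0
  E          0.1818     1.601    0.1215
  solve Keq expr → x = 0; check Q = 5.882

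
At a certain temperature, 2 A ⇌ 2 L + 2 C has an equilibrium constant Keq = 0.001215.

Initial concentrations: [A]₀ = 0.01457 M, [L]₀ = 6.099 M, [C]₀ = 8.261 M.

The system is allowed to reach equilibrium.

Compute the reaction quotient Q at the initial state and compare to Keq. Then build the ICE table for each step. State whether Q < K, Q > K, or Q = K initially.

Q₀ = 1.1958e+07 vs Keq = 0.001215 ⇒ Q>K, reverse
Step 1:
                  A         L         C
  I         0.01457     6.099     8.261
  C           6.006    -6.006    -6.006
  E           6.021   0.09306     2.255
  solve Keq expr → x = -3.003; check Q = 0.001215

Q₀ = 1.1958e+07; Q > K (proceeds reverse)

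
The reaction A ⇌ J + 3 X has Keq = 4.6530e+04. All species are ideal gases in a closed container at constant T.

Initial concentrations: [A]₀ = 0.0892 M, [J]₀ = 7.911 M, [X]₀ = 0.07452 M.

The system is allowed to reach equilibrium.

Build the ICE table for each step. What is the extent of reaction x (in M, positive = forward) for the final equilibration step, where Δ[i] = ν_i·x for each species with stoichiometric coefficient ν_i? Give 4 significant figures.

x = 0.08919 M

Q₀ = 0.0367 vs Keq = 4.6530e+04 ⇒ Q<K, forward
Step 1:
                    A           J           X
  init         0.0892       7.911     0.07452
  Δ          -0.08919     0.08919      0.2676
  eq       6.8837e-06           8      0.3421
  solve Keq expr → x = 0.08919; check Q = 4.6530e+04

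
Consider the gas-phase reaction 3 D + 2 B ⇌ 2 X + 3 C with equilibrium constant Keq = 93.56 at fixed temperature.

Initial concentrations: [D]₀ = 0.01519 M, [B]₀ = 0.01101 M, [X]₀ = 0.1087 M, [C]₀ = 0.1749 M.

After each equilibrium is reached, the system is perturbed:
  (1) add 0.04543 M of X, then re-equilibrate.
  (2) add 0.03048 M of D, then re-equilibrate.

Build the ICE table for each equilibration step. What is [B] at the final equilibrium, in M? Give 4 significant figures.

Q₀ = 1.4879e+05 vs Keq = 93.56 ⇒ Q>K, reverse
Step 1:
                   D          B          X          C
  I          0.01519    0.01101     0.1087     0.1749
  C          0.03768    0.02512   -0.02512   -0.03768
  E          0.05287    0.03613    0.08358     0.1372
  solve Keq expr → x = -0.01256; check Q = 93.56
Then add 0.04543 M of X.
Step 2:
                   D          B          X          C
  I          0.05287    0.03613      0.129     0.1372
  C         0.007184   0.004789  -0.004789  -0.007184
  E          0.06005    0.04092     0.1242       0.13
  solve Keq expr → x = -0.002395; check Q = 93.56
Then add 0.03048 M of D.
Step 3:
                   D          B          X          C
  I          0.09053    0.04092     0.1242       0.13
  C         -0.01182  -0.007879   0.007879    0.01182
  E          0.07871    0.03304     0.1321     0.1419
  solve Keq expr → x = 0.00394; check Q = 93.56

[B]_eq = 0.03304 M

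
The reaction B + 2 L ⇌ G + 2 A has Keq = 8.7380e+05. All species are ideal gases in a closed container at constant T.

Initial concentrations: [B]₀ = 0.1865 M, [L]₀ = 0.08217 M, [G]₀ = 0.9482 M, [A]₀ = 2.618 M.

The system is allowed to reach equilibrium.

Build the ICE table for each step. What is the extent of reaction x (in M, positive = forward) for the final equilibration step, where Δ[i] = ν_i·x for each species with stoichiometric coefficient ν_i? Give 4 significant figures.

Q₀ = 5161 vs Keq = 8.7380e+05 ⇒ Q<K, forward
Step 1:
                   B          L          G          A
  I           0.1865    0.08217     0.9482      2.618
  C         -0.03738   -0.07476    0.03738    0.07476
  E           0.1491   0.007406     0.9856      2.693
  solve Keq expr → x = 0.03738; check Q = 8.7380e+05

x = 0.03738 M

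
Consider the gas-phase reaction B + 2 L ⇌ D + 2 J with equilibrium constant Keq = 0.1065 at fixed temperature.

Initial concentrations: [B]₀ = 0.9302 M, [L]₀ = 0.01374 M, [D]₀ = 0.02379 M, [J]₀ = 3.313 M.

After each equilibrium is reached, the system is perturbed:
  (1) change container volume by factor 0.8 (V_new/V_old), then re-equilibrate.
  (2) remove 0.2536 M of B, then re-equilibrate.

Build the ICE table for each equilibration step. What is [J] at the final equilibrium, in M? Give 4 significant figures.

Q₀ = 1487 vs Keq = 0.1065 ⇒ Q>K, reverse
Step 1:
                    B           L           D           J
  I            0.9302     0.01374     0.02379       3.313
  C           0.02375     0.04751    -0.02375    -0.04751
  E             0.954     0.06125  3.5741e-05       3.265
  solve Keq expr → x = -0.02375; check Q = 0.1065
Then change container volume by factor 0.8 (V_new/V_old).
Step 2:
                    B           L           D           J
  I             1.192     0.07656  4.4677e-05       4.082
  C                 0           0           0           0
  E             1.192     0.07656  4.4677e-05       4.082
  solve Keq expr → x = 0; check Q = 0.1065
Then remove 0.2536 M of B.
Step 3:
                    B           L           D           J
  I            0.9388     0.07656  4.4677e-05       4.082
  C        9.4834e-06  1.8967e-05 -9.4834e-06 -1.8967e-05
  E            0.9389     0.07658  3.5193e-05       4.082
  solve Keq expr → x = -9.4834e-06; check Q = 0.1065

[J]_eq = 4.082 M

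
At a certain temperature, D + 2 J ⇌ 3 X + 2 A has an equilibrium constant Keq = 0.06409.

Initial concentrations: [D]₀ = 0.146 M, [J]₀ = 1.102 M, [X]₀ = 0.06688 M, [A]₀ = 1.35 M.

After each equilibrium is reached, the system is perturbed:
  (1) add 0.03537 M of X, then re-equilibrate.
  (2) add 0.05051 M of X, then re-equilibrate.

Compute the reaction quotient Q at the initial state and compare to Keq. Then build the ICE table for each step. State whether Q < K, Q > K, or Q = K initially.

Q₀ = 0.003075; Q < K (proceeds forward)

Q₀ = 0.003075 vs Keq = 0.06409 ⇒ Q<K, forward
Step 1:
                  D         J         X         A
  init        0.146     1.102   0.06688      1.35
  Δ         -0.0307  -0.06139   0.09209   0.06139
  eq         0.1153     1.041     0.159     1.411
  solve Keq expr → x = 0.0307; check Q = 0.06409
Then add 0.03537 M of X.
Step 2:
                  D         J         X         A
  init       0.1153     1.041    0.1943     1.411
  Δ        0.009274   0.01855  -0.02782  -0.01855
  eq         0.1246     1.059    0.1665     1.393
  solve Keq expr → x = -0.009274; check Q = 0.06409
Then add 0.05051 M of X.
Step 3:
                  D         J         X         A
  init       0.1246     1.059     0.217     1.393
  Δ         0.01323   0.02647   -0.0397  -0.02647
  eq         0.1378     1.086    0.1773     1.366
  solve Keq expr → x = -0.01323; check Q = 0.06409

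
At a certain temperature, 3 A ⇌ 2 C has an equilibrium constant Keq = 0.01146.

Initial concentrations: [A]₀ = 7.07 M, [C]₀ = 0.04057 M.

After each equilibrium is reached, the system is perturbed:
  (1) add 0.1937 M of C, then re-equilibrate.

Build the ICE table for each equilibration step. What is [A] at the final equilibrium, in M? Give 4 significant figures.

Q₀ = 4.6575e-06 vs Keq = 0.01146 ⇒ Q<K, forward
Step 1:
                    A           C
  I              7.07     0.04057
  C            -1.853       1.235
  E             5.217       1.276
  solve Keq expr → x = 0.6176; check Q = 0.01146
Then add 0.1937 M of C.
Step 2:
                    A           C
  I             5.217       1.469
  C            0.1868     -0.1246
  E             5.404       1.345
  solve Keq expr → x = -0.06228; check Q = 0.01146

[A]_eq = 5.404 M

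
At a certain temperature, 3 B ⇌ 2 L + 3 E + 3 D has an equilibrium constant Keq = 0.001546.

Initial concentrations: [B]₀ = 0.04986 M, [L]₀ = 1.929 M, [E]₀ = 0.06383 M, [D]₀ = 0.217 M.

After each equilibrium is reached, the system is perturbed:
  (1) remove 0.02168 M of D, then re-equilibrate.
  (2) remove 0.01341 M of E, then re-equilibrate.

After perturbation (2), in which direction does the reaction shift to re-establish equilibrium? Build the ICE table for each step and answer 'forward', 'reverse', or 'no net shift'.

Q₀ = 0.07977 vs Keq = 0.001546 ⇒ Q>K, reverse
Step 1:
                  B         L         E         D
  Initial   0.04986     1.929   0.06383     0.217
  Change     0.0311  -0.02073   -0.0311   -0.0311
  Equil     0.08096     1.908   0.03273    0.1859
  solve Keq expr → x = -0.01037; check Q = 0.001546
Then remove 0.02168 M of D.
Step 2:
                  B         L         E         D
  Initial   0.08096     1.908   0.03273    0.1642
  Change  -0.002571  0.001714  0.002571  0.002571
  Equil     0.07839      1.91    0.0353    0.1668
  solve Keq expr → x = 8.5685e-04; check Q = 0.001546
Then remove 0.01341 M of E.
Step 3:
                  B         L         E         D
  Initial   0.07839      1.91   0.02189    0.1668
  Change  -0.008187  0.005458  0.008187  0.008187
  Equil      0.0702     1.915   0.03008     0.175
  solve Keq expr → x = 0.002729; check Q = 0.001546

Direction: forward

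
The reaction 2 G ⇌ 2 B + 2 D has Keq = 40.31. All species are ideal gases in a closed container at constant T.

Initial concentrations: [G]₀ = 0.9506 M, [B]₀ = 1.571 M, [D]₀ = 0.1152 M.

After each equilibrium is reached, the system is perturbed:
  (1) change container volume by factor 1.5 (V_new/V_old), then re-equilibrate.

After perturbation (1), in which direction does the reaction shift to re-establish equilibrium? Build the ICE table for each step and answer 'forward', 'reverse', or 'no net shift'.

Q₀ = 0.03625 vs Keq = 40.31 ⇒ Q<K, forward
Step 1:
                   G          B          D
  Initial     0.9506      1.571     0.1152
  Change     -0.6723     0.6723     0.6723
  Equil       0.2783      2.243     0.7875
  solve Keq expr → x = 0.3362; check Q = 40.31
Then change container volume by factor 1.5 (V_new/V_old).
Step 2:
                   G          B          D
  Initial     0.1855      1.496      0.525
  Change    -0.04665    0.04665    0.04665
  Equil       0.1389      1.542     0.5717
  solve Keq expr → x = 0.02332; check Q = 40.31

Direction: forward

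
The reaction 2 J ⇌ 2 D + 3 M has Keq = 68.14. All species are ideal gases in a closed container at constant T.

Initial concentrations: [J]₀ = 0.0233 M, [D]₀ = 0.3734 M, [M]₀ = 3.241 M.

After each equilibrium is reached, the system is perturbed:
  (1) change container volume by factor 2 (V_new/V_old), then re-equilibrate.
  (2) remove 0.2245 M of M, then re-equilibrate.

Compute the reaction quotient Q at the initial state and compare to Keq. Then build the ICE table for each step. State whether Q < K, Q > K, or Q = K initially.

Q₀ = 8743; Q > K (proceeds reverse)

Q₀ = 8743 vs Keq = 68.14 ⇒ Q>K, reverse
Step 1:
                  J         D         M
  I          0.0233    0.3734     3.241
  C           0.132    -0.132   -0.1979
  E          0.1553    0.2414     3.043
  solve Keq expr → x = -0.06598; check Q = 68.14
Then change container volume by factor 2 (V_new/V_old).
Step 2:
                  J         D         M
  I         0.07763    0.1207     1.522
  C        -0.03916   0.03916   0.05874
  E         0.03847    0.1599      1.58
  solve Keq expr → x = 0.01958; check Q = 68.14
Then remove 0.2245 M of M.
Step 3:
                  J         D         M
  I         0.03847    0.1599     1.356
  C        -0.00635   0.00635  0.009525
  E         0.03212    0.1662     1.365
  solve Keq expr → x = 0.003175; check Q = 68.14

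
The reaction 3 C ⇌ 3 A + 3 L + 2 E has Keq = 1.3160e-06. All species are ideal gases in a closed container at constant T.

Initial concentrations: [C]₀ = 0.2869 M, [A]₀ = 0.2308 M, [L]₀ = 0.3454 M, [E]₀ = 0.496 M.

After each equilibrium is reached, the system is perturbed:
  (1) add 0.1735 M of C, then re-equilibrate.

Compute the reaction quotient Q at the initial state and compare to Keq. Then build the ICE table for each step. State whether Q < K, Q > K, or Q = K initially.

Q₀ = 0.005278; Q > K (proceeds reverse)

Q₀ = 0.005278 vs Keq = 1.3160e-06 ⇒ Q>K, reverse
Step 1:
                   C          A          L          E
  Initial     0.2869     0.2308     0.3454      0.496
  Change      0.1744    -0.1744    -0.1744    -0.1163
  Equil       0.4613    0.05638      0.171     0.3797
  solve Keq expr → x = -0.05814; check Q = 1.3160e-06
Then add 0.1735 M of C.
Step 2:
                   C          A          L          E
  Initial     0.6348    0.05638      0.171     0.3797
  Change    -0.01312    0.01312    0.01312   0.008748
  Equil       0.6217    0.06951     0.1841     0.3885
  solve Keq expr → x = 0.004374; check Q = 1.3160e-06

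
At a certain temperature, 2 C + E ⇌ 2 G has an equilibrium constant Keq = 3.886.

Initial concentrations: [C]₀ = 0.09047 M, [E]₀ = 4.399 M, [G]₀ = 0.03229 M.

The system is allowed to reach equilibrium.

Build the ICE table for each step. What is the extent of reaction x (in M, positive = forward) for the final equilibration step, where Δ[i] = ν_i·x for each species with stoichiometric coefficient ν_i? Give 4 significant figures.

Q₀ = 0.02896 vs Keq = 3.886 ⇒ Q<K, forward
Step 1:
                   C          E          G
  I          0.09047      4.399    0.03229
  C         -0.06649   -0.03324    0.06649
  E          0.02398      4.366    0.09878
  solve Keq expr → x = 0.03324; check Q = 3.886

x = 0.03324 M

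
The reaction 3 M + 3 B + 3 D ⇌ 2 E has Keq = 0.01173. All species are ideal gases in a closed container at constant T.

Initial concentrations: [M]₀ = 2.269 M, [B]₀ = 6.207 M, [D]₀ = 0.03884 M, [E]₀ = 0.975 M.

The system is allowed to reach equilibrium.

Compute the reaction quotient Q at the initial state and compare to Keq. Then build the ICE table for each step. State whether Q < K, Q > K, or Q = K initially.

Q₀ = 5.808 vs Keq = 0.01173 ⇒ Q>K, reverse
Step 1:
                    M           B           D           E
  I             2.269       6.207     0.03884       0.975
  C            0.2072      0.2072      0.2072     -0.1382
  E             2.476       6.414      0.2461      0.8368
  solve Keq expr → x = -0.06908; check Q = 0.01173

Q₀ = 5.808; Q > K (proceeds reverse)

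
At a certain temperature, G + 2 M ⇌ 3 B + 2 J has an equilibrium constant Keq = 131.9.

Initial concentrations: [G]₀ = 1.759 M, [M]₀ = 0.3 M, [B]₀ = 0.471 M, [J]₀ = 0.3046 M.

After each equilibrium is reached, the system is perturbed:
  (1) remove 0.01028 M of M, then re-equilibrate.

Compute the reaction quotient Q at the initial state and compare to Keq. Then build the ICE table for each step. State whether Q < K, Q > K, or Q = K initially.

Q₀ = 0.06124 vs Keq = 131.9 ⇒ Q<K, forward
Step 1:
                    G           M           B           J
  I             1.759         0.3       0.471      0.3046
  C            -0.134     -0.2681      0.4021      0.2681
  E             1.625     0.03191      0.8731      0.5727
  solve Keq expr → x = 0.134; check Q = 131.9
Then remove 0.01028 M of M.
Step 2:
                    G           M           B           J
  I             1.625     0.02163      0.8731      0.5727
  C          0.004505    0.009009    -0.01351   -0.009009
  E             1.629     0.03064      0.8596      0.5637
  solve Keq expr → x = -0.004505; check Q = 131.9

Q₀ = 0.06124; Q < K (proceeds forward)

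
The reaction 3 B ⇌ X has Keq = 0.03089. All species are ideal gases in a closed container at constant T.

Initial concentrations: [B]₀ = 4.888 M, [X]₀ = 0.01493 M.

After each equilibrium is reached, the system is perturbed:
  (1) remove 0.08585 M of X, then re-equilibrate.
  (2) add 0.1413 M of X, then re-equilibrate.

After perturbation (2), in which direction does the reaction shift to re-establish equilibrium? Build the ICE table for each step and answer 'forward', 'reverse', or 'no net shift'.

Direction: reverse

Q₀ = 1.2784e-04 vs Keq = 0.03089 ⇒ Q<K, forward
Step 1:
                  B         X
  I           4.888   0.01493
  C          -2.057    0.6858
  E           2.831    0.7007
  solve Keq expr → x = 0.6858; check Q = 0.03089
Then remove 0.08585 M of X.
Step 2:
                  B         X
  I           2.831    0.6148
  C        -0.08139   0.02713
  E           2.749     0.642
  solve Keq expr → x = 0.02713; check Q = 0.03089
Then add 0.1413 M of X.
Step 3:
                  B         X
  I           2.749    0.7833
  C          0.1323   -0.0441
  E           2.882    0.7392
  solve Keq expr → x = -0.0441; check Q = 0.03089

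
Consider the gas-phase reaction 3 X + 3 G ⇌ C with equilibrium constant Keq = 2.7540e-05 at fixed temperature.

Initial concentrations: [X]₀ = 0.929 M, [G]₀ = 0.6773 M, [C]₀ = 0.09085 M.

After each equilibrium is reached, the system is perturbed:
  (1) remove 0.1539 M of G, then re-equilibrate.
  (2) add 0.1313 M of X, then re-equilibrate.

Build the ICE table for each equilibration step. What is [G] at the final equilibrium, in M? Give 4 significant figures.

[G]_eq = 0.7959 M

Q₀ = 0.3647 vs Keq = 2.7540e-05 ⇒ Q>K, reverse
Step 1:
                  X         G         C
  init        0.929    0.6773   0.09085
  Δ          0.2724    0.2724  -0.09081
  eq          1.201    0.9497 4.0912e-05
  solve Keq expr → x = -0.09081; check Q = 2.7540e-05
Then remove 0.1539 M of G.
Step 2:
                  X         G         C
  init        1.201    0.7958 4.0912e-05
  Δ       5.0498e-05 5.0498e-05 -1.6833e-05
  eq          1.201    0.7959 2.4080e-05
  solve Keq expr → x = -1.6833e-05; check Q = 2.7540e-05
Then add 0.1313 M of X.
Step 3:
                  X         G         C
  init        1.333    0.7959 2.4080e-05
  Δ       -2.6350e-05 -2.6350e-05 8.7834e-06
  eq          1.333    0.7959 3.2863e-05
  solve Keq expr → x = 8.7834e-06; check Q = 2.7540e-05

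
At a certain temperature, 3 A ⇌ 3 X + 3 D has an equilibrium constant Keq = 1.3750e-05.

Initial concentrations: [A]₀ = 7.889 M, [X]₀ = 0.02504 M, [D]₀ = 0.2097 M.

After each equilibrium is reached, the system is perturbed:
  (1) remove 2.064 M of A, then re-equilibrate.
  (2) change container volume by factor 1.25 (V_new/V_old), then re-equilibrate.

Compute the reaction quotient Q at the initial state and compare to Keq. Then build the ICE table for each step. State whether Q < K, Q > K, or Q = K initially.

Q₀ = 2.9487e-10; Q < K (proceeds forward)

Q₀ = 2.9487e-10 vs Keq = 1.3750e-05 ⇒ Q<K, forward
Step 1:
                   A          X          D
  Initial      7.889    0.02504     0.2097
  Change     -0.3184     0.3184     0.3184
  Equil        7.571     0.3434     0.5281
  solve Keq expr → x = 0.1061; check Q = 1.3750e-05
Then remove 2.064 M of A.
Step 2:
                   A          X          D
  Initial      5.507     0.3434     0.5281
  Change     0.05912   -0.05912   -0.05912
  Equil        5.566     0.2843      0.469
  solve Keq expr → x = -0.01971; check Q = 1.3750e-05
Then change container volume by factor 1.25 (V_new/V_old).
Step 3:
                   A          X          D
  Initial      4.453     0.2275     0.3752
  Change    -0.03238    0.03238    0.03238
  Equil         4.42     0.2598     0.4076
  solve Keq expr → x = 0.01079; check Q = 1.3750e-05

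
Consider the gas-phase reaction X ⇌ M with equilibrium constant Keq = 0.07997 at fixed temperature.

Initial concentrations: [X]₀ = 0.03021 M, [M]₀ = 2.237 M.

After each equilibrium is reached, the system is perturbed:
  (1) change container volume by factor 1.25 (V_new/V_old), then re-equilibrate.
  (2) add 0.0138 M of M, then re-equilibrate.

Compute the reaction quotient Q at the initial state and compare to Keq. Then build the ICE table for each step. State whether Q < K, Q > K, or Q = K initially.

Q₀ = 74.05 vs Keq = 0.07997 ⇒ Q>K, reverse
Step 1:
                    X           M
  I           0.03021       2.237
  C             2.069      -2.069
  E             2.099      0.1679
  solve Keq expr → x = -2.069; check Q = 0.07997
Then change container volume by factor 1.25 (V_new/V_old).
Step 2:
                    X           M
  I             1.679      0.1343
  C                 0           0
  E             1.679      0.1343
  solve Keq expr → x = 0; check Q = 0.07997
Then add 0.0138 M of M.
Step 3:
                    X           M
  I             1.679      0.1481
  C           0.01278    -0.01278
  E             1.692      0.1353
  solve Keq expr → x = -0.01278; check Q = 0.07997

Q₀ = 74.05; Q > K (proceeds reverse)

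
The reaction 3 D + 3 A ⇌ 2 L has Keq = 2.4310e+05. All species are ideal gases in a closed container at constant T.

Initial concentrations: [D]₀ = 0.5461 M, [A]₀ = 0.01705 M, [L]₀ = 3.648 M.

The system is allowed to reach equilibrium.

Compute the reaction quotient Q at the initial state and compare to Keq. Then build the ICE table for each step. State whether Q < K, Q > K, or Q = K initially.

Q₀ = 1.6486e+07 vs Keq = 2.4310e+05 ⇒ Q>K, reverse
Step 1:
                    D           A           L
  Initial      0.5461     0.01705       3.648
  Change      0.04664     0.04664     -0.0311
  Equil        0.5927     0.06369       3.617
  solve Keq expr → x = -0.01555; check Q = 2.4310e+05

Q₀ = 1.6486e+07; Q > K (proceeds reverse)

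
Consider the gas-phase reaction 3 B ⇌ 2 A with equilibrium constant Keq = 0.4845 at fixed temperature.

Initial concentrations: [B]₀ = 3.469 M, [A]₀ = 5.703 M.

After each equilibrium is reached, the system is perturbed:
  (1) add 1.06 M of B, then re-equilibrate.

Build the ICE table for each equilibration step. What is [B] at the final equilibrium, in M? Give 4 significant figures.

Q₀ = 0.7791 vs Keq = 0.4845 ⇒ Q>K, reverse
Step 1:
                    B           A
  Initial       3.469       5.703
  Change        0.451     -0.3007
  Equil          3.92       5.402
  solve Keq expr → x = -0.1503; check Q = 0.4845
Then add 1.06 M of B.
Step 2:
                    B           A
  Initial        4.98       5.402
  Change      -0.8046      0.5364
  Equil         4.175       5.939
  solve Keq expr → x = 0.2682; check Q = 0.4845

[B]_eq = 4.175 M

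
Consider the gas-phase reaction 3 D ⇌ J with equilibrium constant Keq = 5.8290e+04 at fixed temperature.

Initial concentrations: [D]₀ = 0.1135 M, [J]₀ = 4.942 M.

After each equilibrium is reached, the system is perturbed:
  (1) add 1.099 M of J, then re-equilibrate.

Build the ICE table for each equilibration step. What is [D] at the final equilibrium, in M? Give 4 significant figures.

Q₀ = 3380 vs Keq = 5.8290e+04 ⇒ Q<K, forward
Step 1:
                   D          J
  I           0.1135      4.942
  C          -0.0695    0.02317
  E            0.044      4.965
  solve Keq expr → x = 0.02317; check Q = 5.8290e+04
Then add 1.099 M of J.
Step 2:
                   D          J
  I            0.044      6.064
  C          0.00303   -0.00101
  E          0.04703      6.063
  solve Keq expr → x = -0.00101; check Q = 5.8290e+04

[D]_eq = 0.04703 M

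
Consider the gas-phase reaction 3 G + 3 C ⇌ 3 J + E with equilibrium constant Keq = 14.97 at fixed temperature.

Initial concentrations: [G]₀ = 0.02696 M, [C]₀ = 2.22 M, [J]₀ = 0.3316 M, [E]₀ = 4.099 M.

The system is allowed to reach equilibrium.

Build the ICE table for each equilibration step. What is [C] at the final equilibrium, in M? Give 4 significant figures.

Q₀ = 697.1 vs Keq = 14.97 ⇒ Q>K, reverse
Step 1:
                   G          C          J          E
  Initial    0.02696       2.22     0.3316      4.099
  Change     0.05263    0.05263   -0.05263   -0.01754
  Equil      0.07959      2.273      0.279      4.081
  solve Keq expr → x = -0.01754; check Q = 14.97

[C]_eq = 2.273 M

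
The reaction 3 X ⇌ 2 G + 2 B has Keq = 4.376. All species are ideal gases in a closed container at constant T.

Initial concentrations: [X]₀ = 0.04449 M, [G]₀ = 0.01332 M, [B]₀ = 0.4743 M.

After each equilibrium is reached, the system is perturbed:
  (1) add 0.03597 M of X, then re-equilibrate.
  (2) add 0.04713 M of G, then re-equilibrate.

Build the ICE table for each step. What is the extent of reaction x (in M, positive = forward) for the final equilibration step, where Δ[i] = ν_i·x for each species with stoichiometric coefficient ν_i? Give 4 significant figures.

x = -0.007072 M

Q₀ = 0.4532 vs Keq = 4.376 ⇒ Q<K, forward
Step 1:
                   X          G          B
  Initial    0.04449    0.01332     0.4743
  Change     -0.0142    0.00947    0.00947
  Equil      0.03029    0.02279     0.4838
  solve Keq expr → x = 0.004735; check Q = 4.376
Then add 0.03597 M of X.
Step 2:
                   X          G          B
  Initial    0.06626    0.02279     0.4838
  Change    -0.02279     0.0152     0.0152
  Equil      0.04346    0.03799      0.499
  solve Keq expr → x = 0.007598; check Q = 4.376
Then add 0.04713 M of G.
Step 3:
                   X          G          B
  Initial    0.04346    0.08512      0.499
  Change     0.02122   -0.01414   -0.01414
  Equil      0.06468    0.07097     0.4848
  solve Keq expr → x = -0.007072; check Q = 4.376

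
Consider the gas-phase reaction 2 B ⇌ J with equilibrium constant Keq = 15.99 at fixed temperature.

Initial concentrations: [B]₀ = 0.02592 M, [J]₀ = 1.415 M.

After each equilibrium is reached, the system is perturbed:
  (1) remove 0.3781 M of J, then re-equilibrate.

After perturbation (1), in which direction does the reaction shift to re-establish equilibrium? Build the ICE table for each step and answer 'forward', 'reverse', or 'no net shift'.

Direction: forward

Q₀ = 2106 vs Keq = 15.99 ⇒ Q>K, reverse
Step 1:
                    B           J
  init        0.02592       1.415
  Δ            0.2577     -0.1288
  eq           0.2836       1.286
  solve Keq expr → x = -0.1288; check Q = 15.99
Then remove 0.3781 M of J.
Step 2:
                    B           J
  init         0.2836      0.9081
  Δ          -0.04253     0.02127
  eq           0.2411      0.9293
  solve Keq expr → x = 0.02127; check Q = 15.99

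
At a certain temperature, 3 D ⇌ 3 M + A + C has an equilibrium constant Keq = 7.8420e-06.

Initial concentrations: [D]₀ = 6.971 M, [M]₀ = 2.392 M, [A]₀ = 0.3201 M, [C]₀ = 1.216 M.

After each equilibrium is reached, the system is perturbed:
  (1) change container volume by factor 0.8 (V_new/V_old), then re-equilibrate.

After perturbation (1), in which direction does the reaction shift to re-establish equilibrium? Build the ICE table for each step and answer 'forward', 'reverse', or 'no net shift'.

Direction: reverse

Q₀ = 0.01573 vs Keq = 7.8420e-06 ⇒ Q>K, reverse
Step 1:
                  D         M         A         C
  init        6.971     2.392    0.3201     1.216
  Δ          0.9559   -0.9559   -0.3186   -0.3186
  eq          7.927     1.436   0.00147    0.8974
  solve Keq expr → x = -0.3186; check Q = 7.8420e-06
Then change container volume by factor 0.8 (V_new/V_old).
Step 2:
                  D         M         A         C
  init        9.909     1.795  0.001837     1.122
  Δ        0.001968 -0.001968 -6.5606e-04 -6.5606e-04
  eq          9.911     1.793  0.001181     1.121
  solve Keq expr → x = -6.5606e-04; check Q = 7.8420e-06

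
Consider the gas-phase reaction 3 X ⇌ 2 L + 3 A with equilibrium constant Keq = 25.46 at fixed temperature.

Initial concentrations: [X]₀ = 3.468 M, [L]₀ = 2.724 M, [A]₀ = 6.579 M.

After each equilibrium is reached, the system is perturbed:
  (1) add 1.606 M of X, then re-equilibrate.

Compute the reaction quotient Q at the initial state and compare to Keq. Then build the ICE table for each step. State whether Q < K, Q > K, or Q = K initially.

Q₀ = 50.66; Q > K (proceeds reverse)

Q₀ = 50.66 vs Keq = 25.46 ⇒ Q>K, reverse
Step 1:
                   X          L          A
  init         3.468      2.724      6.579
  Δ           0.3813    -0.2542    -0.3813
  eq           3.849       2.47      6.198
  solve Keq expr → x = -0.1271; check Q = 25.46
Then add 1.606 M of X.
Step 2:
                   X          L          A
  init         5.455       2.47      6.198
  Δ          -0.6782     0.4522     0.6782
  eq           4.777      2.922      6.876
  solve Keq expr → x = 0.2261; check Q = 25.46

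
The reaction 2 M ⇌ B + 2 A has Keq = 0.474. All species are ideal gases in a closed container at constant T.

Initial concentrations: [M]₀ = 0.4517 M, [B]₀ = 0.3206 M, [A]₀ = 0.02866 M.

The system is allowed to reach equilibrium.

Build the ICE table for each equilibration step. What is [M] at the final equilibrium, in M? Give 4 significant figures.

Q₀ = 0.001291 vs Keq = 0.474 ⇒ Q<K, forward
Step 1:
                  M         B         A
  Initial    0.4517    0.3206   0.02866
  Change    -0.2175    0.1087    0.2175
  Equil      0.2342    0.4293    0.2461
  solve Keq expr → x = 0.1087; check Q = 0.474

[M]_eq = 0.2342 M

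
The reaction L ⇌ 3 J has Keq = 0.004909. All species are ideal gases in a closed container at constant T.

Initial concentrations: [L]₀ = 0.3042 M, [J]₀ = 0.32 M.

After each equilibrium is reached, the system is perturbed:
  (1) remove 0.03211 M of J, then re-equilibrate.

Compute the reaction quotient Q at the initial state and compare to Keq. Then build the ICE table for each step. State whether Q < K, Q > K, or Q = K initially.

Q₀ = 0.1077; Q > K (proceeds reverse)

Q₀ = 0.1077 vs Keq = 0.004909 ⇒ Q>K, reverse
Step 1:
                   L          J
  I           0.3042       0.32
  C          0.06599     -0.198
  E           0.3702      0.122
  solve Keq expr → x = -0.06599; check Q = 0.004909
Then remove 0.03211 M of J.
Step 2:
                   L          J
  I           0.3702    0.08992
  C         -0.01032    0.03097
  E           0.3599     0.1209
  solve Keq expr → x = 0.01032; check Q = 0.004909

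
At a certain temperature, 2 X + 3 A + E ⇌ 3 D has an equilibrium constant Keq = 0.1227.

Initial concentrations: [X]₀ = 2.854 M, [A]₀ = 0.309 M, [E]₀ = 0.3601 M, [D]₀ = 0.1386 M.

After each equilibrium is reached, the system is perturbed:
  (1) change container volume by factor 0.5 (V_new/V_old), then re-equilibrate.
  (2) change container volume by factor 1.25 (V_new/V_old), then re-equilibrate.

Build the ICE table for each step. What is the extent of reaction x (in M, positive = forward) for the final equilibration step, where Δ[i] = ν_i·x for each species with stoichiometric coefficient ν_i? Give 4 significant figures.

x = -0.01249 M

Q₀ = 0.03077 vs Keq = 0.1227 ⇒ Q<K, forward
Step 1:
                  X         A         E         D
  I           2.854     0.309    0.3601    0.1386
  C        -0.03009  -0.04514  -0.01505   0.04514
  E           2.824    0.2639    0.3451    0.1837
  solve Keq expr → x = 0.01505; check Q = 0.1227
Then change container volume by factor 0.5 (V_new/V_old).
Step 2:
                  X         A         E         D
  I           5.648    0.5277    0.6901    0.3675
  C        -0.09716   -0.1457  -0.04858    0.1457
  E           5.551     0.382    0.6415    0.5132
  solve Keq expr → x = 0.04858; check Q = 0.1227
Then change container volume by factor 1.25 (V_new/V_old).
Step 3:
                  X         A         E         D
  I           4.441    0.3056    0.5132    0.4106
  C         0.02498   0.03747   0.01249  -0.03747
  E           4.466    0.3431    0.5257    0.3731
  solve Keq expr → x = -0.01249; check Q = 0.1227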